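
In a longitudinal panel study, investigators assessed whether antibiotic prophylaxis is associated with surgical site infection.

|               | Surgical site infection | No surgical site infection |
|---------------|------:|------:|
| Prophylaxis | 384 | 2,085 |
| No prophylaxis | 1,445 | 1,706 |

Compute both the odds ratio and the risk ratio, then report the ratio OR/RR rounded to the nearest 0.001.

Cells: a = 384, b = 2085, c = 1445, d = 1706.
OR = (384·1706)/(2085·1445) = 655104/3012825 = 0.21744
Risk in exposed = 384/2469 = 0.15553; risk in unexposed = 1445/3151 = 0.45858; RR = 0.33915
OR/RR = 0.21744 / 0.33915 = 0.64113
The outcome is not rare, so the OR lies further from 1 than the RR.

0.641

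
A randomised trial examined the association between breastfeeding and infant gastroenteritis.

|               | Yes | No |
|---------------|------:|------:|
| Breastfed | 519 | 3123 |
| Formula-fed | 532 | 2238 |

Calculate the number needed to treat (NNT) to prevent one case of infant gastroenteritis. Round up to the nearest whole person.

21

Risk in treated group = 519/3642 = 0.14250; risk in control = 532/2770 = 0.19206.
Absolute risk reduction = 0.19206 − 0.14250 = 0.04955
NNT = 1 / ARR = 1 / 0.04955 = 20.180 → round up → 21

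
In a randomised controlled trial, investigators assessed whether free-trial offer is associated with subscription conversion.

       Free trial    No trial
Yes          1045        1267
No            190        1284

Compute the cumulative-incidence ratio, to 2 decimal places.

1.70

Reading the table with exposure as columns: a = 1045 (Free trial, case), b = 190 (Free trial, non-case), c = 1267 (No trial, case), d = 1284.
Risk in exposed = 1045/1235 = 0.84615; risk in unexposed = 1267/2551 = 0.49667.
RR = 0.84615 / 0.49667 = 1.70366
The risk among the exposed is 1.70 times that among the unexposed.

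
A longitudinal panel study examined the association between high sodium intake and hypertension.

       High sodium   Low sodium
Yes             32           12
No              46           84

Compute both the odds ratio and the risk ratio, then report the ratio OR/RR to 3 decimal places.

Reading the table with exposure as columns: a = 32 (High sodium, case), b = 46 (High sodium, non-case), c = 12 (Low sodium, case), d = 84.
OR = (32·84)/(46·12) = 2688/552 = 4.86957
Risk in exposed = 32/78 = 0.41026; risk in unexposed = 12/96 = 0.12500; RR = 3.28205
OR/RR = 4.86957 / 3.28205 = 1.48370
The outcome is not rare, so the OR lies further from 1 than the RR.

1.484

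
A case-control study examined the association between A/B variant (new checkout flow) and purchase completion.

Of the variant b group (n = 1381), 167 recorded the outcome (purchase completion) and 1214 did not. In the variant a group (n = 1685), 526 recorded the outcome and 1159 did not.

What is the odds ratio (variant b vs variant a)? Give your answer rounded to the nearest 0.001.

0.303

From the description: a = 167, b = 1214, c = 526, d = 1159.
OR = (a·d)/(b·c) = (167 × 1159) / (1214 × 526) = 193553 / 638564 = 0.30311
Exposure is associated with lower odds of purchase completion (OR = 0.30 < 1).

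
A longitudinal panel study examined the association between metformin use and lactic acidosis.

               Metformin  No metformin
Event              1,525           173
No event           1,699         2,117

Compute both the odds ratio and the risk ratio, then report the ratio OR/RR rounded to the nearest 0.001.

1.754

Reading the table with exposure as columns: a = 1525 (Metformin, case), b = 1699 (Metformin, non-case), c = 173 (No metformin, case), d = 2117.
OR = (1525·2117)/(1699·173) = 3228425/293927 = 10.98376
Risk in exposed = 1525/3224 = 0.47301; risk in unexposed = 173/2290 = 0.07555; RR = 6.26130
OR/RR = 10.98376 / 6.26130 = 1.75423
The outcome is not rare, so the OR lies further from 1 than the RR.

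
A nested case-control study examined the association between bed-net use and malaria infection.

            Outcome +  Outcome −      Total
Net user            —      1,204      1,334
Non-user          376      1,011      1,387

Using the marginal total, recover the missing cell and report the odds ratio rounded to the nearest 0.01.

0.29

The missing cell is in the exposed row: 1334 − 1204 = 130.
So a = 130, b = 1204, c = 376, d = 1011.
OR = (a·d)/(b·c) = (130 × 1011) / (1204 × 376) = 131430 / 452704 = 0.29032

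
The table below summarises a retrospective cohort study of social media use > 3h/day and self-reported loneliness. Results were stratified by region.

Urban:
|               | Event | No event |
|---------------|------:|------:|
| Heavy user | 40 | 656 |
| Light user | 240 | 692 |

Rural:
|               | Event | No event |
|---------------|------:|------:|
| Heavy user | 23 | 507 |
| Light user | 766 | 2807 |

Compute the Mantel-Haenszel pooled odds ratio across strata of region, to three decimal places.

OR_MH = Σ(aᵢdᵢ/nᵢ) / Σ(bᵢcᵢ/nᵢ), where nᵢ is the stratum total.
Stratum 1 (Urban): n = 1628; a·d/n = 40·692/1628 = 17.0025; b·c/n = 656·240/1628 = 96.7076
Stratum 2 (Rural): n = 4103; a·d/n = 23·2807/4103 = 15.7351; b·c/n = 507·766/4103 = 94.6532
OR_MH = (17.0025 + 15.7351) / (96.7076 + 94.6532) = 32.7375 / 191.3608 = 0.17108

0.171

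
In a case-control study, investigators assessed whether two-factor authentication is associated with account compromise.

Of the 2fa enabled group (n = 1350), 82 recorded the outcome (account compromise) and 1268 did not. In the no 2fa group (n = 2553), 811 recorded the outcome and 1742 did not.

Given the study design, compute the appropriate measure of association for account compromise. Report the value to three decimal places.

0.139

From the description: a = 82, b = 1268, c = 811, d = 1742.
This is a case-control study: participants were sampled on outcome status, so risks in the source population cannot be estimated directly — relative risk is not valid here. The odds ratio is the appropriate measure.
OR = (a·d)/(b·c) = (82 × 1742) / (1268 × 811) = 142844 / 1028348 = 0.13891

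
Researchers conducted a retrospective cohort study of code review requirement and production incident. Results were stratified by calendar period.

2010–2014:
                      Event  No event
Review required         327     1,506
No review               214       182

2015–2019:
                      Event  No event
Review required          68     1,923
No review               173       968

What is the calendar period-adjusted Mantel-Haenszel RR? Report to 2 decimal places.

0.29

RR_MH = Σ(aᵢ·n₀ᵢ/nᵢ) / Σ(cᵢ·n₁ᵢ/nᵢ), with n₁ᵢ = aᵢ+bᵢ (exposed), n₀ᵢ = cᵢ+dᵢ (unexposed), nᵢ = n₁ᵢ+n₀ᵢ.
Stratum 1 (2010–2014): n₁ = 1833, n₀ = 396, n = 2229; a·n₀/n = 327·396/2229 = 58.0942; c·n₁/n = 214·1833/2229 = 175.9812
Stratum 2 (2015–2019): n₁ = 1991, n₀ = 1141, n = 3132; a·n₀/n = 68·1141/3132 = 24.7727; c·n₁/n = 173·1991/3132 = 109.9754
RR_MH = (58.0942 + 24.7727) / (175.9812 + 109.9754) = 82.8669 / 285.9566 = 0.28979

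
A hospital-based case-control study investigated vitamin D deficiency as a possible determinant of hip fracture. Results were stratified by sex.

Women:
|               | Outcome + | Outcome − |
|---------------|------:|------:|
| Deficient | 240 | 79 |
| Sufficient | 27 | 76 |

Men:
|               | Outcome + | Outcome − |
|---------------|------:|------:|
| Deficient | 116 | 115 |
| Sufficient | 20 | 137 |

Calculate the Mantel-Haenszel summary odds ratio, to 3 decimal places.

7.665

OR_MH = Σ(aᵢdᵢ/nᵢ) / Σ(bᵢcᵢ/nᵢ), where nᵢ is the stratum total.
Stratum 1 (Women): n = 422; a·d/n = 240·76/422 = 43.2227; b·c/n = 79·27/422 = 5.0545
Stratum 2 (Men): n = 388; a·d/n = 116·137/388 = 40.9588; b·c/n = 115·20/388 = 5.9278
OR_MH = (43.2227 + 40.9588) / (5.0545 + 5.9278) = 84.1815 / 10.9823 = 7.66517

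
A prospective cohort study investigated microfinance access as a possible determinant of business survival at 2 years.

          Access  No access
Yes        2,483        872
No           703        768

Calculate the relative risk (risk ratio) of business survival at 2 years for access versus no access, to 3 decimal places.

1.466

Reading the table with exposure as columns: a = 2483 (Access, case), b = 703 (Access, non-case), c = 872 (No access, case), d = 768.
Risk in exposed = 2483/3186 = 0.77935; risk in unexposed = 872/1640 = 0.53171.
RR = 0.77935 / 0.53171 = 1.46574
The risk among the exposed is 1.47 times that among the unexposed.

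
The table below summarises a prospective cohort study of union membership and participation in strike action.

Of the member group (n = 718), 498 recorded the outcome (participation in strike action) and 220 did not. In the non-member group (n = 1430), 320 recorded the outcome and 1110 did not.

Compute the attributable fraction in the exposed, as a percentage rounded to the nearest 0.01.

From the description: a = 498, b = 220, c = 320, d = 1110.
Risk in exposed = 498/718 = 0.69359; risk in unexposed = 320/1430 = 0.22378.
RR = 0.69359/0.22378 = 3.09950
AR% = (RR − 1)/RR × 100 = (3.09950 − 1)/3.09950 × 100 = 67.7367%

67.74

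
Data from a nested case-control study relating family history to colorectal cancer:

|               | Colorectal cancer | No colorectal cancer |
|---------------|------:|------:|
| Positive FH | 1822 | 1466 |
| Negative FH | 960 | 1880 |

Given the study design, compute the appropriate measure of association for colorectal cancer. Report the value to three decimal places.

2.434

Cells: a = 1822, b = 1466, c = 960, d = 1880.
This is a nested case-control study: participants were sampled on outcome status, so risks in the source population cannot be estimated directly — relative risk is not valid here. The odds ratio is the appropriate measure.
OR = (a·d)/(b·c) = (1822 × 1880) / (1466 × 960) = 3425360 / 1407360 = 2.43389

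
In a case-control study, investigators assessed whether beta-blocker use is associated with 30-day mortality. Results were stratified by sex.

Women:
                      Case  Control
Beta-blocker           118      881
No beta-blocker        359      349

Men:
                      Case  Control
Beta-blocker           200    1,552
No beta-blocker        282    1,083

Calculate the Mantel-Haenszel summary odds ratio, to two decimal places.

OR_MH = Σ(aᵢdᵢ/nᵢ) / Σ(bᵢcᵢ/nᵢ), where nᵢ is the stratum total.
Stratum 1 (Women): n = 1707; a·d/n = 118·349/1707 = 24.1254; b·c/n = 881·359/1707 = 185.2835
Stratum 2 (Men): n = 3117; a·d/n = 200·1083/3117 = 69.4899; b·c/n = 1552·282/3117 = 140.4119
OR_MH = (24.1254 + 69.4899) / (185.2835 + 140.4119) = 93.6153 / 325.6955 = 0.28743

0.29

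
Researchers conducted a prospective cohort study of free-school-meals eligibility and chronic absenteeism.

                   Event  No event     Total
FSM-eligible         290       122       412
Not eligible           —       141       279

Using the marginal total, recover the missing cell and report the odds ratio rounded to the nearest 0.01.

2.43

The missing cell is in the unexposed row: 279 − 141 = 138.
So a = 290, b = 122, c = 138, d = 141.
OR = (a·d)/(b·c) = (290 × 141) / (122 × 138) = 40890 / 16836 = 2.42872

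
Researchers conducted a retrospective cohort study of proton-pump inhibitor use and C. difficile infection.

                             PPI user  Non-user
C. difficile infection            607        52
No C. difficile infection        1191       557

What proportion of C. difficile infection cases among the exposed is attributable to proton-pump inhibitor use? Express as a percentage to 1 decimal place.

74.7

Reading the table with exposure as columns: a = 607 (PPI user, case), b = 1191 (PPI user, non-case), c = 52 (Non-user, case), d = 557.
Risk in exposed = 607/1798 = 0.33760; risk in unexposed = 52/609 = 0.08539.
RR = 0.33760/0.08539 = 3.95378
AR% = (RR − 1)/RR × 100 = (3.95378 − 1)/3.95378 × 100 = 74.7078%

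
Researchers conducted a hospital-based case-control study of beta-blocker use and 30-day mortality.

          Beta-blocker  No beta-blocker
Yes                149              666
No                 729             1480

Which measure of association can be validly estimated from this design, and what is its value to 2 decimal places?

Reading the table with exposure as columns: a = 149 (Beta-blocker, case), b = 729 (Beta-blocker, non-case), c = 666 (No beta-blocker, case), d = 1480.
This is a hospital-based case-control study: participants were sampled on outcome status, so risks in the source population cannot be estimated directly — relative risk is not valid here. The odds ratio is the appropriate measure.
OR = (a·d)/(b·c) = (149 × 1480) / (729 × 666) = 220520 / 485514 = 0.45420

0.45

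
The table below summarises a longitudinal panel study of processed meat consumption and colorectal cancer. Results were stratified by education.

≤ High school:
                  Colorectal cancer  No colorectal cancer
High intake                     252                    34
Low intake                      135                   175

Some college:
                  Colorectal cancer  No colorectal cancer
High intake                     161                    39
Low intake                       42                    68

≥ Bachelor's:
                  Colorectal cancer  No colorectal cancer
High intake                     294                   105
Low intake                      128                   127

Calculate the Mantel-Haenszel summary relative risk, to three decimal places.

1.782

RR_MH = Σ(aᵢ·n₀ᵢ/nᵢ) / Σ(cᵢ·n₁ᵢ/nᵢ), with n₁ᵢ = aᵢ+bᵢ (exposed), n₀ᵢ = cᵢ+dᵢ (unexposed), nᵢ = n₁ᵢ+n₀ᵢ.
Stratum 1 (≤ High school): n₁ = 286, n₀ = 310, n = 596; a·n₀/n = 252·310/596 = 131.0738; c·n₁/n = 135·286/596 = 64.7819
Stratum 2 (Some college): n₁ = 200, n₀ = 110, n = 310; a·n₀/n = 161·110/310 = 57.1290; c·n₁/n = 42·200/310 = 27.0968
Stratum 3 (≥ Bachelor's): n₁ = 399, n₀ = 255, n = 654; a·n₀/n = 294·255/654 = 114.6330; c·n₁/n = 128·399/654 = 78.0917
RR_MH = (131.0738 + 57.1290 + 114.6330) / (64.7819 + 27.0968 + 78.0917) = 302.8359 / 169.9704 = 1.78170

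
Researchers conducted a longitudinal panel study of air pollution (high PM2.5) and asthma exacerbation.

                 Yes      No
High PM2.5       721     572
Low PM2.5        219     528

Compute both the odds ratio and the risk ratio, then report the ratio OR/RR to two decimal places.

1.60

Cells: a = 721, b = 572, c = 219, d = 528.
OR = (721·528)/(572·219) = 380688/125268 = 3.03899
Risk in exposed = 721/1293 = 0.55762; risk in unexposed = 219/747 = 0.29317; RR = 1.90201
OR/RR = 3.03899 / 1.90201 = 1.59778
The outcome is not rare, so the OR lies further from 1 than the RR.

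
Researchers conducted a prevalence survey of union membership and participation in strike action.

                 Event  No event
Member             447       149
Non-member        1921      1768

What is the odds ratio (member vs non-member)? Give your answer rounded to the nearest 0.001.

Cells: a = 447, b = 149, c = 1921, d = 1768.
OR = (a·d)/(b·c) = (447 × 1768) / (149 × 1921) = 790296 / 286229 = 2.76106
The odds of participation in strike action are about 2.76 times as high in the member group.

2.761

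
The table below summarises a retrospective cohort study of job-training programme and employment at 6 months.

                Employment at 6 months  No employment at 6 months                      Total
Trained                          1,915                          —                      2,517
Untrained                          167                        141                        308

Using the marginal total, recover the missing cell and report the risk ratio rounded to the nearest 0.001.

1.403

The missing cell is in the exposed row: 2517 − 1915 = 602.
So a = 1915, b = 602, c = 167, d = 141.
RR = [a/(a+b)] / [c/(c+d)] = (1915/2517) / (167/308) = 0.76083/0.54221 = 1.40320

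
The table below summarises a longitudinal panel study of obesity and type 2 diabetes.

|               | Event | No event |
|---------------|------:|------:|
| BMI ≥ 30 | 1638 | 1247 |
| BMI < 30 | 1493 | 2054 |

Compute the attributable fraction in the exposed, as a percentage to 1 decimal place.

Cells: a = 1638, b = 1247, c = 1493, d = 2054.
Risk in exposed = 1638/2885 = 0.56776; risk in unexposed = 1493/3547 = 0.42092.
RR = 0.56776/0.42092 = 1.34887
AR% = (RR − 1)/RR × 100 = (1.34887 − 1)/1.34887 × 100 = 25.8638%

25.9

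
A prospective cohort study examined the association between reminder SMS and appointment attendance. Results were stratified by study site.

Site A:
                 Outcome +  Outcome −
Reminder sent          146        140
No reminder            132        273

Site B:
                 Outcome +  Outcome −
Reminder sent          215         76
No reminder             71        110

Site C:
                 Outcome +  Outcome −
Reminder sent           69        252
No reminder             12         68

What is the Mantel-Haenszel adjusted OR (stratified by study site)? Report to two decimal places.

OR_MH = Σ(aᵢdᵢ/nᵢ) / Σ(bᵢcᵢ/nᵢ), where nᵢ is the stratum total.
Stratum 1 (Site A): n = 691; a·d/n = 146·273/691 = 57.6816; b·c/n = 140·132/691 = 26.7438
Stratum 2 (Site B): n = 472; a·d/n = 215·110/472 = 50.1059; b·c/n = 76·71/472 = 11.4322
Stratum 3 (Site C): n = 401; a·d/n = 69·68/401 = 11.7007; b·c/n = 252·12/401 = 7.5411
OR_MH = (57.6816 + 50.1059 + 11.7007) / (26.7438 + 11.4322 + 7.5411) = 119.4883 / 45.7172 = 2.61364

2.61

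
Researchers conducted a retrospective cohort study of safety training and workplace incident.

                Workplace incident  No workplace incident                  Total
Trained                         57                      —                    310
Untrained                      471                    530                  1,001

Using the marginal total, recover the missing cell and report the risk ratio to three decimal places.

0.391

The missing cell is in the exposed row: 310 − 57 = 253.
So a = 57, b = 253, c = 471, d = 530.
RR = [a/(a+b)] / [c/(c+d)] = (57/310) / (471/1001) = 0.18387/0.47053 = 0.39077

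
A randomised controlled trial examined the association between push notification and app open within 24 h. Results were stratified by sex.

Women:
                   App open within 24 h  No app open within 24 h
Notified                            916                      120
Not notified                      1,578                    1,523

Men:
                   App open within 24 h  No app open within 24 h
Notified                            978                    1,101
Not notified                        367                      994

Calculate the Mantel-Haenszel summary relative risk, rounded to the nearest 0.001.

1.740

RR_MH = Σ(aᵢ·n₀ᵢ/nᵢ) / Σ(cᵢ·n₁ᵢ/nᵢ), with n₁ᵢ = aᵢ+bᵢ (exposed), n₀ᵢ = cᵢ+dᵢ (unexposed), nᵢ = n₁ᵢ+n₀ᵢ.
Stratum 1 (Women): n₁ = 1036, n₀ = 3101, n = 4137; a·n₀/n = 916·3101/4137 = 686.6125; c·n₁/n = 1578·1036/4137 = 395.1675
Stratum 2 (Men): n₁ = 2079, n₀ = 1361, n = 3440; a·n₀/n = 978·1361/3440 = 386.9355; c·n₁/n = 367·2079/3440 = 221.8003
RR_MH = (686.6125 + 386.9355) / (395.1675 + 221.8003) = 1073.5480 / 616.9678 = 1.74004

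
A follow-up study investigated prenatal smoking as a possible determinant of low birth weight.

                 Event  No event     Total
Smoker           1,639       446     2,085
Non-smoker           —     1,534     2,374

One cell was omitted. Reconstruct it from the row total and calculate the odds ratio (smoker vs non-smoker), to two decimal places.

6.71

The missing cell is in the unexposed row: 2374 − 1534 = 840.
So a = 1639, b = 446, c = 840, d = 1534.
OR = (a·d)/(b·c) = (1639 × 1534) / (446 × 840) = 2514226 / 374640 = 6.71105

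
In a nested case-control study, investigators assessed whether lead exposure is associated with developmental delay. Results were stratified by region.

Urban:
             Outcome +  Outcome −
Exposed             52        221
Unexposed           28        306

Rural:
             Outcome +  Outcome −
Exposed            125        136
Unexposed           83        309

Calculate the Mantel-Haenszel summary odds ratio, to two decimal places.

3.11

OR_MH = Σ(aᵢdᵢ/nᵢ) / Σ(bᵢcᵢ/nᵢ), where nᵢ is the stratum total.
Stratum 1 (Urban): n = 607; a·d/n = 52·306/607 = 26.2142; b·c/n = 221·28/607 = 10.1944
Stratum 2 (Rural): n = 653; a·d/n = 125·309/653 = 59.1501; b·c/n = 136·83/653 = 17.2864
OR_MH = (26.2142 + 59.1501) / (10.1944 + 17.2864) = 85.3642 / 27.4808 = 3.10633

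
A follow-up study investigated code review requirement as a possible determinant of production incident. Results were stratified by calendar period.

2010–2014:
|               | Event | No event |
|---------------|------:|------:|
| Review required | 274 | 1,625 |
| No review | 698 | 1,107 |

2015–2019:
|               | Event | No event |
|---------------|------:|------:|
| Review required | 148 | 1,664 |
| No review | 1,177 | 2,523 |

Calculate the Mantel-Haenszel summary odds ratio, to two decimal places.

0.23

OR_MH = Σ(aᵢdᵢ/nᵢ) / Σ(bᵢcᵢ/nᵢ), where nᵢ is the stratum total.
Stratum 1 (2010–2014): n = 3704; a·d/n = 274·1107/3704 = 81.8893; b·c/n = 1625·698/3704 = 306.2230
Stratum 2 (2015–2019): n = 5512; a·d/n = 148·2523/5512 = 67.7438; b·c/n = 1664·1177/5512 = 355.3208
OR_MH = (81.8893 + 67.7438) / (306.2230 + 355.3208) = 149.6331 / 661.5438 = 0.22619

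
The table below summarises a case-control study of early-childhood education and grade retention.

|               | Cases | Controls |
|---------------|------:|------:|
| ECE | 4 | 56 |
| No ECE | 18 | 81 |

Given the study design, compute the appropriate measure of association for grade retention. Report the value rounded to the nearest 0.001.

0.321

Cells: a = 4, b = 56, c = 18, d = 81.
This is a case-control study: participants were sampled on outcome status, so risks in the source population cannot be estimated directly — relative risk is not valid here. The odds ratio is the appropriate measure.
OR = (a·d)/(b·c) = (4 × 81) / (56 × 18) = 324 / 1008 = 0.32143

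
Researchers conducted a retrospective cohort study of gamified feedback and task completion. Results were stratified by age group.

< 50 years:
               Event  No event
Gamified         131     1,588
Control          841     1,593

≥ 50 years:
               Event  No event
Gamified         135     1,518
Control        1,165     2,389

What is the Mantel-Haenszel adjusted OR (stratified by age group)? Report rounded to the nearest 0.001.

OR_MH = Σ(aᵢdᵢ/nᵢ) / Σ(bᵢcᵢ/nᵢ), where nᵢ is the stratum total.
Stratum 1 (< 50 years): n = 4153; a·d/n = 131·1593/4153 = 50.2487; b·c/n = 1588·841/4153 = 321.5767
Stratum 2 (≥ 50 years): n = 5207; a·d/n = 135·2389/5207 = 61.9387; b·c/n = 1518·1165/5207 = 339.6332
OR_MH = (50.2487 + 61.9387) / (321.5767 + 339.6332) = 112.1875 / 661.2099 = 0.16967

0.170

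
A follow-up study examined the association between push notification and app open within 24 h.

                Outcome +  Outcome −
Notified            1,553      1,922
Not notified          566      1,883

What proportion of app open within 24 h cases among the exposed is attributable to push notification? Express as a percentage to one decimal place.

48.3

Cells: a = 1553, b = 1922, c = 566, d = 1883.
Risk in exposed = 1553/3475 = 0.44691; risk in unexposed = 566/2449 = 0.23111.
RR = 0.44691/0.23111 = 1.93370
AR% = (RR − 1)/RR × 100 = (1.93370 − 1)/1.93370 × 100 = 48.2857%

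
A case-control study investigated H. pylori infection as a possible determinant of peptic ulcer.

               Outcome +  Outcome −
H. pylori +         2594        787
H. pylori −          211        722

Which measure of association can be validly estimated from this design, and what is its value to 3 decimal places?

11.278

Cells: a = 2594, b = 787, c = 211, d = 722.
This is a case-control study: participants were sampled on outcome status, so risks in the source population cannot be estimated directly — relative risk is not valid here. The odds ratio is the appropriate measure.
OR = (a·d)/(b·c) = (2594 × 722) / (787 × 211) = 1872868 / 166057 = 11.27846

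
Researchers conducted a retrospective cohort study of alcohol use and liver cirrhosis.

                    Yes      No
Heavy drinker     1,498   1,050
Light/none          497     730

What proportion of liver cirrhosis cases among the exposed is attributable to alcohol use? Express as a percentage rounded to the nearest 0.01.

Cells: a = 1498, b = 1050, c = 497, d = 730.
Risk in exposed = 1498/2548 = 0.58791; risk in unexposed = 497/1227 = 0.40505.
RR = 0.58791/0.40505 = 1.45144
AR% = (RR − 1)/RR × 100 = (1.45144 − 1)/1.45144 × 100 = 31.1031%

31.10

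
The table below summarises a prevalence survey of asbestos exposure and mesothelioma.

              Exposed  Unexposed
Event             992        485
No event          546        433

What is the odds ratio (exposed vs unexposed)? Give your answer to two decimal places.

1.62

Reading the table with exposure as columns: a = 992 (Exposed, case), b = 546 (Exposed, non-case), c = 485 (Unexposed, case), d = 433.
OR = (a·d)/(b·c) = (992 × 433) / (546 × 485) = 429536 / 264810 = 1.62205
The odds of mesothelioma are about 1.62 times as high in the exposed group.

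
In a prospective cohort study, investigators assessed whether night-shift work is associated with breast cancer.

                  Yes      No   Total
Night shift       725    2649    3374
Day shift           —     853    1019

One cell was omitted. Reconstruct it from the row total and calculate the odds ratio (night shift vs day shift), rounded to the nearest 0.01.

The missing cell is in the unexposed row: 1019 − 853 = 166.
So a = 725, b = 2649, c = 166, d = 853.
OR = (a·d)/(b·c) = (725 × 853) / (2649 × 166) = 618425 / 439734 = 1.40636

1.41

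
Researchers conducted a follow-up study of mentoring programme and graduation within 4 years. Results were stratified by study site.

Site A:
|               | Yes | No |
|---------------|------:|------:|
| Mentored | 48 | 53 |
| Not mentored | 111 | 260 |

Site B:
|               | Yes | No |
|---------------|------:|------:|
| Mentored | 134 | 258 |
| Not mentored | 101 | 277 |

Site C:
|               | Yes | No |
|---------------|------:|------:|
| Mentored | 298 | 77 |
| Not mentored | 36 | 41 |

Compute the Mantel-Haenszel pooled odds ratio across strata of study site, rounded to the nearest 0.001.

OR_MH = Σ(aᵢdᵢ/nᵢ) / Σ(bᵢcᵢ/nᵢ), where nᵢ is the stratum total.
Stratum 1 (Site A): n = 472; a·d/n = 48·260/472 = 26.4407; b·c/n = 53·111/472 = 12.4640
Stratum 2 (Site B): n = 770; a·d/n = 134·277/770 = 48.2052; b·c/n = 258·101/770 = 33.8416
Stratum 3 (Site C): n = 452; a·d/n = 298·41/452 = 27.0310; b·c/n = 77·36/452 = 6.1327
OR_MH = (26.4407 + 48.2052 + 27.0310) / (12.4640 + 33.8416 + 6.1327) = 101.6768 / 52.4383 = 1.93898

1.939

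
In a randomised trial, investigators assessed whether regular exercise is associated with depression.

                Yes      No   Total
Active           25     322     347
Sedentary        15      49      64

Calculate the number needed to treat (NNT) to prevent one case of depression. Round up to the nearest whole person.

7

Risk in treated group = 25/347 = 0.07205; risk in control = 15/64 = 0.23438.
Absolute risk reduction = 0.23438 − 0.07205 = 0.16233
NNT = 1 / ARR = 1 / 0.16233 = 6.160 → round up → 7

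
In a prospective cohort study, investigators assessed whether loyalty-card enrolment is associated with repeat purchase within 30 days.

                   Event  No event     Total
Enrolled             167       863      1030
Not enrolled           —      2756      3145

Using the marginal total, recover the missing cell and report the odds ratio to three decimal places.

The missing cell is in the unexposed row: 3145 − 2756 = 389.
So a = 167, b = 863, c = 389, d = 2756.
OR = (a·d)/(b·c) = (167 × 2756) / (863 × 389) = 460252 / 335707 = 1.37099

1.371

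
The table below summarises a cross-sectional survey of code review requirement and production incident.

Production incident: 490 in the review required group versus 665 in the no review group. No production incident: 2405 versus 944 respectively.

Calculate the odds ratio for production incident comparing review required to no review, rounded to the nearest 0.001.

0.289

From the description: a = 490, b = 2405, c = 665, d = 944.
OR = (a·d)/(b·c) = (490 × 944) / (2405 × 665) = 462560 / 1599325 = 0.28922
Exposure is associated with lower odds of production incident (OR = 0.29 < 1).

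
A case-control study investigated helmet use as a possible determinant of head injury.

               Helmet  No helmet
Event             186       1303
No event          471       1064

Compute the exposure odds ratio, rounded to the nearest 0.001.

Reading the table with exposure as columns: a = 186 (Helmet, case), b = 471 (Helmet, non-case), c = 1303 (No helmet, case), d = 1064.
OR = (a·d)/(b·c) = (186 × 1064) / (471 × 1303) = 197904 / 613713 = 0.32247
Exposure is associated with lower odds of head injury (OR = 0.32 < 1).

0.322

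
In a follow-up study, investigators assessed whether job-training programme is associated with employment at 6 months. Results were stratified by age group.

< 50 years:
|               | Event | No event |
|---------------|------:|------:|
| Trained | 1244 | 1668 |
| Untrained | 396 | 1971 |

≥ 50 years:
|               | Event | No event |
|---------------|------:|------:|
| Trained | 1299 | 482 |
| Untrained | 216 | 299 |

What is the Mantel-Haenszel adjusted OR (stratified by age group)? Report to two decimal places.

OR_MH = Σ(aᵢdᵢ/nᵢ) / Σ(bᵢcᵢ/nᵢ), where nᵢ is the stratum total.
Stratum 1 (< 50 years): n = 5279; a·d/n = 1244·1971/5279 = 464.4675; b·c/n = 1668·396/5279 = 125.1237
Stratum 2 (≥ 50 years): n = 2296; a·d/n = 1299·299/2296 = 169.1642; b·c/n = 482·216/2296 = 45.3449
OR_MH = (464.4675 + 169.1642) / (125.1237 + 45.3449) = 633.6317 / 170.4686 = 3.71700

3.72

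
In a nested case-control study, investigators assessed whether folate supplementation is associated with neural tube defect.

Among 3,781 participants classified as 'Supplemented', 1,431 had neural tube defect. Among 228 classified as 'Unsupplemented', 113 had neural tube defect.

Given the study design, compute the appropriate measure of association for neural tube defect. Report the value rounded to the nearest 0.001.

0.620

From the description: a = 1431, b = 2350, c = 113, d = 115.
This is a nested case-control study: participants were sampled on outcome status, so risks in the source population cannot be estimated directly — relative risk is not valid here. The odds ratio is the appropriate measure.
OR = (a·d)/(b·c) = (1431 × 115) / (2350 × 113) = 164565 / 265550 = 0.61971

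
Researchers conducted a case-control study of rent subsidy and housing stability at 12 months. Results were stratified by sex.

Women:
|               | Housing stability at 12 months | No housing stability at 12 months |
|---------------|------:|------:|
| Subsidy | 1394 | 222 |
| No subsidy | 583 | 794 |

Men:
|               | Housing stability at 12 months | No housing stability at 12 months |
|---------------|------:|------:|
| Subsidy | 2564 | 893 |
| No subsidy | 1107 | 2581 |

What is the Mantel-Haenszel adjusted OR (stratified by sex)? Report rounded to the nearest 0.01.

7.14

OR_MH = Σ(aᵢdᵢ/nᵢ) / Σ(bᵢcᵢ/nᵢ), where nᵢ is the stratum total.
Stratum 1 (Women): n = 2993; a·d/n = 1394·794/2993 = 369.8082; b·c/n = 222·583/2993 = 43.2429
Stratum 2 (Men): n = 7145; a·d/n = 2564·2581/7145 = 926.1979; b·c/n = 893·1107/7145 = 138.3556
OR_MH = (369.8082 + 926.1979) / (43.2429 + 138.3556) = 1296.0061 / 181.5985 = 7.13666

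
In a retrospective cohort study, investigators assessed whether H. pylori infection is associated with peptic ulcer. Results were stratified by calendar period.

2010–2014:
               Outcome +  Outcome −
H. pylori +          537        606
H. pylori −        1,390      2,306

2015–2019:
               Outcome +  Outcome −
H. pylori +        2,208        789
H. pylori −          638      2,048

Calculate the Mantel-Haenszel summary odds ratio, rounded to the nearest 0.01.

4.00

OR_MH = Σ(aᵢdᵢ/nᵢ) / Σ(bᵢcᵢ/nᵢ), where nᵢ is the stratum total.
Stratum 1 (2010–2014): n = 4839; a·d/n = 537·2306/4839 = 255.9045; b·c/n = 606·1390/4839 = 174.0732
Stratum 2 (2015–2019): n = 5683; a·d/n = 2208·2048/5683 = 795.7037; b·c/n = 789·638/5683 = 88.5768
OR_MH = (255.9045 + 795.7037) / (174.0732 + 88.5768) = 1051.6082 / 262.6500 = 4.00384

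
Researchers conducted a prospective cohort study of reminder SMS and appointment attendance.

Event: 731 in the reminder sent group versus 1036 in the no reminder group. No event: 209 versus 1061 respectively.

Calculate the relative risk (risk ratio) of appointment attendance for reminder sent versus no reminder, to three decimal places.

From the description: a = 731, b = 209, c = 1036, d = 1061.
Risk in exposed = 731/940 = 0.77766; risk in unexposed = 1036/2097 = 0.49404.
RR = 0.77766 / 0.49404 = 1.57409
The risk among the exposed is 1.57 times that among the unexposed.

1.574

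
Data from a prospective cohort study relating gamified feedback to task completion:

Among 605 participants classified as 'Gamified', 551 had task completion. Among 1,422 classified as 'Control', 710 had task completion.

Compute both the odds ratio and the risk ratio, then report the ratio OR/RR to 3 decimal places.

5.610

From the description: a = 551, b = 54, c = 710, d = 712.
OR = (551·712)/(54·710) = 392312/38340 = 10.23245
Risk in exposed = 551/605 = 0.91074; risk in unexposed = 710/1422 = 0.49930; RR = 1.82405
OR/RR = 10.23245 / 1.82405 = 5.60973
The outcome is not rare, so the OR lies further from 1 than the RR.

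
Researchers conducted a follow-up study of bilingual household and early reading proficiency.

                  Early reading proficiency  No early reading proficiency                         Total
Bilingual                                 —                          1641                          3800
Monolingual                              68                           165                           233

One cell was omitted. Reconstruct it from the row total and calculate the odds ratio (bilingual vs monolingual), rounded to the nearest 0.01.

The missing cell is in the exposed row: 3800 − 1641 = 2159.
So a = 2159, b = 1641, c = 68, d = 165.
OR = (a·d)/(b·c) = (2159 × 165) / (1641 × 68) = 356235 / 111588 = 3.19241

3.19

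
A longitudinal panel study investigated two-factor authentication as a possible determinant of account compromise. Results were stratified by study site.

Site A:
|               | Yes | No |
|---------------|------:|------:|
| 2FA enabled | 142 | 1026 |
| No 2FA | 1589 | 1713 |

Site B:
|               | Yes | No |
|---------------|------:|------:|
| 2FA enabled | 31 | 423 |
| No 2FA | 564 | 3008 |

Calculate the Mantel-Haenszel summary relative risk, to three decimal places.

0.277

RR_MH = Σ(aᵢ·n₀ᵢ/nᵢ) / Σ(cᵢ·n₁ᵢ/nᵢ), with n₁ᵢ = aᵢ+bᵢ (exposed), n₀ᵢ = cᵢ+dᵢ (unexposed), nᵢ = n₁ᵢ+n₀ᵢ.
Stratum 1 (Site A): n₁ = 1168, n₀ = 3302, n = 4470; a·n₀/n = 142·3302/4470 = 104.8957; c·n₁/n = 1589·1168/4470 = 415.2018
Stratum 2 (Site B): n₁ = 454, n₀ = 3572, n = 4026; a·n₀/n = 31·3572/4026 = 27.5042; c·n₁/n = 564·454/4026 = 63.6006
RR_MH = (104.8957 + 27.5042) / (415.2018 + 63.6006) = 132.4000 / 478.8024 = 0.27652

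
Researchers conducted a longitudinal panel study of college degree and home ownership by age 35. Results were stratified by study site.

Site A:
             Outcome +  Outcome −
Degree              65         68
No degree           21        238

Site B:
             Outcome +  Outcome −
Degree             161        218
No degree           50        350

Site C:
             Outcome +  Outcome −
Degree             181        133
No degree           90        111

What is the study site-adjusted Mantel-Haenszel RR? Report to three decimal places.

2.273

RR_MH = Σ(aᵢ·n₀ᵢ/nᵢ) / Σ(cᵢ·n₁ᵢ/nᵢ), with n₁ᵢ = aᵢ+bᵢ (exposed), n₀ᵢ = cᵢ+dᵢ (unexposed), nᵢ = n₁ᵢ+n₀ᵢ.
Stratum 1 (Site A): n₁ = 133, n₀ = 259, n = 392; a·n₀/n = 65·259/392 = 42.9464; c·n₁/n = 21·133/392 = 7.1250
Stratum 2 (Site B): n₁ = 379, n₀ = 400, n = 779; a·n₀/n = 161·400/779 = 82.6701; c·n₁/n = 50·379/779 = 24.3261
Stratum 3 (Site C): n₁ = 314, n₀ = 201, n = 515; a·n₀/n = 181·201/515 = 70.6427; c·n₁/n = 90·314/515 = 54.8738
RR_MH = (42.9464 + 82.6701 + 70.6427) / (7.1250 + 24.3261 + 54.8738) = 196.2592 / 86.3248 = 2.27350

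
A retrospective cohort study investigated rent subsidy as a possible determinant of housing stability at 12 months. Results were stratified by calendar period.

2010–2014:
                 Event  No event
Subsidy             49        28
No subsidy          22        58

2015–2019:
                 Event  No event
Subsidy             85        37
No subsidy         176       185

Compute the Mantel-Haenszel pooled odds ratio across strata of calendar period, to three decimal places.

2.910

OR_MH = Σ(aᵢdᵢ/nᵢ) / Σ(bᵢcᵢ/nᵢ), where nᵢ is the stratum total.
Stratum 1 (2010–2014): n = 157; a·d/n = 49·58/157 = 18.1019; b·c/n = 28·22/157 = 3.9236
Stratum 2 (2015–2019): n = 483; a·d/n = 85·185/483 = 32.5569; b·c/n = 37·176/483 = 13.4824
OR_MH = (18.1019 + 32.5569) / (3.9236 + 13.4824) = 50.6588 / 17.4060 = 2.91043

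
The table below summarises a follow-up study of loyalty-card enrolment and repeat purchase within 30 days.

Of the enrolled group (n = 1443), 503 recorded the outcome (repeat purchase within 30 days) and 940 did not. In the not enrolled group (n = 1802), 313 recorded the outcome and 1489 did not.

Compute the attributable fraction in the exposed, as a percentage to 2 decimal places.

From the description: a = 503, b = 940, c = 313, d = 1489.
Risk in exposed = 503/1443 = 0.34858; risk in unexposed = 313/1802 = 0.17370.
RR = 0.34858/0.17370 = 2.00684
AR% = (RR − 1)/RR × 100 = (2.00684 − 1)/2.00684 × 100 = 50.1703%

50.17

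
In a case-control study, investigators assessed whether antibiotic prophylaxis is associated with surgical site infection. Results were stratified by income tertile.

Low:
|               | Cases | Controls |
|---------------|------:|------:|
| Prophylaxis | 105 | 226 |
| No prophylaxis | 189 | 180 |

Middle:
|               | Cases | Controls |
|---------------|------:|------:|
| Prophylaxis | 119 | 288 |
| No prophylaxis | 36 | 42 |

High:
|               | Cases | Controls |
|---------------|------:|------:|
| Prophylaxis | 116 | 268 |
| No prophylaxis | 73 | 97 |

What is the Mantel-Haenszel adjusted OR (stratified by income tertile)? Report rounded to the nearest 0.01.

0.49

OR_MH = Σ(aᵢdᵢ/nᵢ) / Σ(bᵢcᵢ/nᵢ), where nᵢ is the stratum total.
Stratum 1 (Low): n = 700; a·d/n = 105·180/700 = 27.0000; b·c/n = 226·189/700 = 61.0200
Stratum 2 (Middle): n = 485; a·d/n = 119·42/485 = 10.3052; b·c/n = 288·36/485 = 21.3773
Stratum 3 (High): n = 554; a·d/n = 116·97/554 = 20.3105; b·c/n = 268·73/554 = 35.3141
OR_MH = (27.0000 + 10.3052 + 20.3105) / (61.0200 + 21.3773 + 35.3141) = 57.6156 / 117.7114 = 0.48947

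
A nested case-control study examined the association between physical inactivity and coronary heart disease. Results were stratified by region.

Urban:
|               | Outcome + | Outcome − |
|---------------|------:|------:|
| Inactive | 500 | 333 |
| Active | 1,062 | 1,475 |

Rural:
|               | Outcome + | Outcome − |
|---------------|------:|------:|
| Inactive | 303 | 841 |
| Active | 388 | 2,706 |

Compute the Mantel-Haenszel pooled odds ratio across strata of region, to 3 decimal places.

2.266

OR_MH = Σ(aᵢdᵢ/nᵢ) / Σ(bᵢcᵢ/nᵢ), where nᵢ is the stratum total.
Stratum 1 (Urban): n = 3370; a·d/n = 500·1475/3370 = 218.8427; b·c/n = 333·1062/3370 = 104.9395
Stratum 2 (Rural): n = 4238; a·d/n = 303·2706/4238 = 193.4681; b·c/n = 841·388/4238 = 76.9958
OR_MH = (218.8427 + 193.4681) / (104.9395 + 76.9958) = 412.3109 / 181.9352 = 2.26625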